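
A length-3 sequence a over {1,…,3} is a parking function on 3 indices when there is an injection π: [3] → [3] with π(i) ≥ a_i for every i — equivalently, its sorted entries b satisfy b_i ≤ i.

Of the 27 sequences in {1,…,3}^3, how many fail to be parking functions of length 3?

11

|PF(3,3)| = (3−3+1)·(3+1)^(3−1) = 1·16 = 16
E.g. (2,2,3) → sorted (2,2,3): b_1=2>1, not a PF.
Total 27; non-PF = 27−16 = 11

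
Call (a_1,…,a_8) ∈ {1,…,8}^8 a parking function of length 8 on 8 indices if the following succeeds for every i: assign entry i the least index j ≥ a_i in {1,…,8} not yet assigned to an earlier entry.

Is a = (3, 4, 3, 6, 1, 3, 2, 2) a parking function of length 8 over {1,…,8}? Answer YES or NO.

YES

Rearranged: b = (1, 2, 2, 3, 3, 3, 4, 6).
  b_1=1 ≤ 1
  b_2=2 ≤ 2
  b_3=2 ≤ 3
  b_4=3 ≤ 4
  b_5=3 ≤ 5
  b_6=3 ≤ 6
  b_7=4 ≤ 7
  b_8=6 ≤ 8
All bounds hold ⇒ YES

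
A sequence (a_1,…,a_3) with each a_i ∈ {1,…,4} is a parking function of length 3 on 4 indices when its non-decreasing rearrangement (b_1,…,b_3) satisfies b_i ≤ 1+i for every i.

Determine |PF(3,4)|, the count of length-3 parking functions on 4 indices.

50

|PF| = (4+1−3)·(4+1)^{3−1} = 2×25 = 50
Example (1,3,2) → sorted (1,2,3): b_i ≤ 1+i ∀i, a PF.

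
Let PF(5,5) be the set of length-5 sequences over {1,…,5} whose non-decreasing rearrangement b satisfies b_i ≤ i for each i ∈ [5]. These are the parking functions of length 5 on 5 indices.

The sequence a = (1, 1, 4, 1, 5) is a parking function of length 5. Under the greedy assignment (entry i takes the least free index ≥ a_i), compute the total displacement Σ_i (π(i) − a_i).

3

Σπ(i) = 1+…+5 = 15; Σa = 1+1+4+1+5 = 12; disp = 15−12 = 3.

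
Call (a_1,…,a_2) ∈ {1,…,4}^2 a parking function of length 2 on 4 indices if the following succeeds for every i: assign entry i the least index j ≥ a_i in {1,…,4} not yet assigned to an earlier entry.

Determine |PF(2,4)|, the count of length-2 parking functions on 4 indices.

Count = 3·5^1 = 3×5 = 15
Example (4,1) → sorted (1,4): b_i ≤ 2+i ∀i, a PF.

15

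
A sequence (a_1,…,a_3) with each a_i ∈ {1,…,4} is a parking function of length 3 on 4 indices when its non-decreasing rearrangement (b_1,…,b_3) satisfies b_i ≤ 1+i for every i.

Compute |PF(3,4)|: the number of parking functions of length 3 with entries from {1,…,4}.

50

|PF(3,4)| = 2·5^2 = 2·25 = 50 (Konheim–Weiss)
E.g. (1,2,3) → sorted (1,2,3): b_i ≤ 1+i ∀i, a PF.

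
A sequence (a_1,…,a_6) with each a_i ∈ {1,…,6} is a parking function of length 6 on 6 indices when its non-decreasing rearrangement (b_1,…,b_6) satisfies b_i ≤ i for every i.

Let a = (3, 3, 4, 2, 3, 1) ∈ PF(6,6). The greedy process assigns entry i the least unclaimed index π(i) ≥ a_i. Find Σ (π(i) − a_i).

5

Σπ = 6·7/2 = 21 (π permutes [6]); Σa = 3+3+4+2+3+1 = 16; disp = 21−16 = 5.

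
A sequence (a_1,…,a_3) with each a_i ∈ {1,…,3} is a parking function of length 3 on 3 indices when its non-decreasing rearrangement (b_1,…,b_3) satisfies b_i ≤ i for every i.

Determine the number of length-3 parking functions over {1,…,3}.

|PF| = (3+1−3)·(3+1)^{3−1} = 1 · 16 = 16
E.g. (1,3,2) → sorted (1,2,3): b_i ≤ i ∀i, a PF.

16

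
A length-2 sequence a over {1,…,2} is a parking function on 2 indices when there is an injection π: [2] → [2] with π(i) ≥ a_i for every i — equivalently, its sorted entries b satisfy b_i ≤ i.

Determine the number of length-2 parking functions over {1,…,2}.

3

#PF = (3−2)·3^(2−1) = 1·3 = 3 [KW]
E.g. (1,1) → sorted (1,1): b_i ≤ i ∀i, a PF.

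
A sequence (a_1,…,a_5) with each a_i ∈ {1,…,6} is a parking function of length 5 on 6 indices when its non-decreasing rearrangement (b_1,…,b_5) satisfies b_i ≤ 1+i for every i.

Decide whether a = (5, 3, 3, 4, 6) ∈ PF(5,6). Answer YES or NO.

NO

Order a: b = (3, 3, 4, 5, 6).
  b_1=3 > 2
  fails at i=1 ⇒ NO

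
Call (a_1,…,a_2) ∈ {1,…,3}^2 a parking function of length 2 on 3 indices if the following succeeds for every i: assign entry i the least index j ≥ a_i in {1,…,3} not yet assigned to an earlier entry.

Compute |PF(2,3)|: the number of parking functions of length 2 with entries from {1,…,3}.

Count = (4−2)·4^(2−1) = 2×4 = 8 (Pollak)
One tuple (3,2) → sorted (2,3): b_i ≤ 1+i ∀i, a PF.

8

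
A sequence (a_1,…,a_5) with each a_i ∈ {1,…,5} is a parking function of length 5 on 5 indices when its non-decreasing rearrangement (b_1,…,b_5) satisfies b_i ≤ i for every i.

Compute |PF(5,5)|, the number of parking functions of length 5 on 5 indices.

|PF| = 1·6^4 = 1 · 1296 = 1296 (Pollak)
Check (2,4,1,2,5) → sorted (1,2,2,4,5): b_i ≤ i ∀i, a PF.

1296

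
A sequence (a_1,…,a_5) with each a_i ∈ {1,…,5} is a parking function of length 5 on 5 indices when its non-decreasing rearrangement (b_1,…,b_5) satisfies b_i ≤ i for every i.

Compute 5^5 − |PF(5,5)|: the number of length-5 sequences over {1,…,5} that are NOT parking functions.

#PF = (5−5+1)·(5+1)^(5−1) = 1×1296 = 1296 [KW]
Check (4,4,3,5,5) → sorted (3,4,4,5,5): b_1=3>1, not a PF.
Total 3125; non-PF = 3125−1296 = 1829

1829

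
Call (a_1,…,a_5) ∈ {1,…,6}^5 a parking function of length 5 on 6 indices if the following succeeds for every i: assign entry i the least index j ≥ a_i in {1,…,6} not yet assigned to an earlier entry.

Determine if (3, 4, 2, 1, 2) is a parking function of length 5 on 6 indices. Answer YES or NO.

Rearranged: b = (1, 2, 2, 3, 4).
  b_1=1 ≤ 2
  b_2=2 ≤ 3
  b_3=2 ≤ 4
  b_4=3 ≤ 5
  b_5=4 ≤ 6
All bounds hold ⇒ YES

YES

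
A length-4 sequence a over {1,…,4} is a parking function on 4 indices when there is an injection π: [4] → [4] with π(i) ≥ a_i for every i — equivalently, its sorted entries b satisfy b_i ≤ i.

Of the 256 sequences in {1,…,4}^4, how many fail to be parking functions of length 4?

|PF| = (4−4+1)·(4+1)^(4−1) = 1×125 = 125 [KW]
Check (4,1,3,4) → sorted (1,3,4,4): b_2=3>2, not a PF.
Total 256; non-PF = 256−125 = 131

131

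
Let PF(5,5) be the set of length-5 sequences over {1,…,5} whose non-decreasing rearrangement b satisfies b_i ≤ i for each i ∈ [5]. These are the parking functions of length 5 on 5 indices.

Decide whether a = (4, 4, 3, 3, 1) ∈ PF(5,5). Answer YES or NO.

NO

Sorted: b = (1, 3, 3, 4, 4).
  b_1=1 ≤ 1
  b_2=3 > 2
  fails at i=2 ⇒ NO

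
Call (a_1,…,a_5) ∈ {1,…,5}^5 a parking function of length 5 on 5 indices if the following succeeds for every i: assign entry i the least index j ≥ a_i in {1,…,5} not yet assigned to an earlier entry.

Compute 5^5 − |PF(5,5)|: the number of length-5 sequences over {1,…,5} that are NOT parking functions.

1829

Count = (6−5)·6^(5−1) = 1 · 1296 = 1296 (Pollak)
Check (5,5,3,1,1) → sorted (1,1,3,5,5): b_4=5>4, not a PF.
Total 3125; non-PF = 3125−1296 = 1829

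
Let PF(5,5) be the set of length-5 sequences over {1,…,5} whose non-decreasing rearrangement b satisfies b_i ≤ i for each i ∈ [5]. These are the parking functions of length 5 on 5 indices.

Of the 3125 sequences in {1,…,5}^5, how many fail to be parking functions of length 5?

#PF = (5−5+1)·(5+1)^(5−1) = 1·1296 = 1296 (Konheim–Weiss)
E.g. (4,3,3,4,5) → sorted (3,3,4,4,5): b_1=3>1, not a PF.
Total 3125; non-PF = 3125−1296 = 1829

1829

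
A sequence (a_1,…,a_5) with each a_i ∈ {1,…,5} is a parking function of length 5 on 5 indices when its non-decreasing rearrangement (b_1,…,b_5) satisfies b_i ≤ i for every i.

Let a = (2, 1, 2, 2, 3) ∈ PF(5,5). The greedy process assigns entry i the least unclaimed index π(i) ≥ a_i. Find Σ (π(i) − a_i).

5

Σπ(i) = 1+…+5 = 15; Σa = 2+1+2+2+3 = 10; disp = 15−10 = 5.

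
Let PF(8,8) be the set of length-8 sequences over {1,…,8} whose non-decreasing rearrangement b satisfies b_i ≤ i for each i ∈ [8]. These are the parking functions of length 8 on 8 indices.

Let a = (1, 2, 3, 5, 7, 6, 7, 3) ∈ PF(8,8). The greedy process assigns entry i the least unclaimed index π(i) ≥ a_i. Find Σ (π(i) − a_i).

2

Σπ = 8·9/2 = 36 (π permutes [8]); Σa = 1+2+3+5+7+6+7+3 = 34; disp = 36−34 = 2.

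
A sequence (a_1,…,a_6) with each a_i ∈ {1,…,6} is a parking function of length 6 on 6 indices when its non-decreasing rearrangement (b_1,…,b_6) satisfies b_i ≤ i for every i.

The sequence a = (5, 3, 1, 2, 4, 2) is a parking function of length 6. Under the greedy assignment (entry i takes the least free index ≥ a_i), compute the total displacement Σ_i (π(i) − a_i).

Σπ = 6·7/2 = 21 (π permutes [6]); Σa = 5+3+1+2+4+2 = 17; disp = 21−17 = 4.

4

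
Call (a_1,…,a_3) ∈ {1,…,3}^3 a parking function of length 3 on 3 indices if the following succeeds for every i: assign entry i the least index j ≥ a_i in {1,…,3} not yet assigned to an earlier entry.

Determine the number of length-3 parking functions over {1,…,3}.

|PF| = (4−3)·4^(3−1) = 1·16 = 16 [KW]
One tuple (3,1,1) → sorted (1,1,3): b_i ≤ i ∀i, a PF.

16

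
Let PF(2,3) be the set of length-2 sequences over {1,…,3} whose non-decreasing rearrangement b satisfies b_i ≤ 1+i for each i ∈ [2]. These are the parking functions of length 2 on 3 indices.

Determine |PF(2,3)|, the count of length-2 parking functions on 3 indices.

#PF = (3−2+1)·(3+1)^(2−1) = 2×4 = 8 (Konheim–Weiss)
E.g. (2,3) → sorted (2,3): b_i ≤ 1+i ∀i, a PF.

8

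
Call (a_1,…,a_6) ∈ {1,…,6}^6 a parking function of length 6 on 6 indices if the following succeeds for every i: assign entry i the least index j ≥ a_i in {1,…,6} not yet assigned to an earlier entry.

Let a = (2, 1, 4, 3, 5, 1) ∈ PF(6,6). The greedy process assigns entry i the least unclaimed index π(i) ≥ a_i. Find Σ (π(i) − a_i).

5

Σπ(i) = 1+…+6 = 21; Σa = 2+1+4+3+5+1 = 16; disp = 21−16 = 5.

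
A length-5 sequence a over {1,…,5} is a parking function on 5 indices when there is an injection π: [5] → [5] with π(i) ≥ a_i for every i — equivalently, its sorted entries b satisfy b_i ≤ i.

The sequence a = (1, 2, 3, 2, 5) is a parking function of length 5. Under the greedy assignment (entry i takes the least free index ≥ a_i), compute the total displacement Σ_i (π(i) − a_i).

Σπ = 15 ({1..5} each once); Σa = 1+2+3+2+5 = 13; disp = 15−13 = 2.

2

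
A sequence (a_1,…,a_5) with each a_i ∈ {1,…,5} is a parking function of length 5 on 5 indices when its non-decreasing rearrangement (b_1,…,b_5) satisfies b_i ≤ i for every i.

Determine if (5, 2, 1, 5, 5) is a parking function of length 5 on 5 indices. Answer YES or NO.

Sorted: b = (1, 2, 5, 5, 5).
  b_1=1 ≤ 1
  b_2=2 ≤ 2
  b_3=5 > 3
  fails at i=3 ⇒ NO

NO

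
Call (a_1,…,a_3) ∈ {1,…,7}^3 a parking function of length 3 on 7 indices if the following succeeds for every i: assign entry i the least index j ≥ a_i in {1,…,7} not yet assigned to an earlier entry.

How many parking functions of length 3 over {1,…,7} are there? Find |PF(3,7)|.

#PF = (8−3)·8^(3−1) = 5·64 = 320
Example (4,5,1) → sorted (1,4,5): b_i ≤ 4+i ∀i, a PF.

320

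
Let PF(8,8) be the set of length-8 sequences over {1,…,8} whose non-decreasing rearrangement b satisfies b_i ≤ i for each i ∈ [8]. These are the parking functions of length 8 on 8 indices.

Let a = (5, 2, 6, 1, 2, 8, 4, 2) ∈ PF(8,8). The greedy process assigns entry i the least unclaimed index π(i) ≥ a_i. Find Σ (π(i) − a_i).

6

Σπ(i) = 1+…+8 = 36; Σa = 5+2+6+1+2+8+4+2 = 30; disp = 36−30 = 6.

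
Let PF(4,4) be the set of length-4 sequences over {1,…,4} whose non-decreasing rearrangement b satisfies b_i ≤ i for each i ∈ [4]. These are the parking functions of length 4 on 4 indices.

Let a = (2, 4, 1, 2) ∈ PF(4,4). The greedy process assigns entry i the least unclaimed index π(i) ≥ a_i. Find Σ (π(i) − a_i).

1

Σπ = 10 ({1..4} each once); Σa = 2+4+1+2 = 9; disp = 10−9 = 1.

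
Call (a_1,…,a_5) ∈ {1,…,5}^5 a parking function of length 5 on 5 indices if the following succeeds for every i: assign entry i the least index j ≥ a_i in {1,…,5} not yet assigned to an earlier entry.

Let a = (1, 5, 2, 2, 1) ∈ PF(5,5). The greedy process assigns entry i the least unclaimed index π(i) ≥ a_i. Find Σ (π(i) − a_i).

Σπ = 15 ({1..5} each once); Σa = 1+5+2+2+1 = 11; disp = 15−11 = 4.

4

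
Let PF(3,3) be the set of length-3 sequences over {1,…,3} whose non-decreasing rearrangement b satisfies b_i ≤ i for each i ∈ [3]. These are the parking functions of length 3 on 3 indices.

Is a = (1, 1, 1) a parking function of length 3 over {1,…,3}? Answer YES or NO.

YES

Sorted: b = (1, 1, 1).
  b_1=1 ≤ 1
  b_2=1 ≤ 2
  b_3=1 ≤ 3
All bounds hold ⇒ YES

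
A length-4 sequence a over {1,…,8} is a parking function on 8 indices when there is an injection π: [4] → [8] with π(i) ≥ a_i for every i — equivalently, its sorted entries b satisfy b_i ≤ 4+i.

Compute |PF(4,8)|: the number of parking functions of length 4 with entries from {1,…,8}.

3645

#PF = (8−4+1)·(8+1)^(4−1) = 5·729 = 3645
E.g. (6,6,7,4) → sorted (4,6,6,7): b_i ≤ 4+i ∀i, a PF.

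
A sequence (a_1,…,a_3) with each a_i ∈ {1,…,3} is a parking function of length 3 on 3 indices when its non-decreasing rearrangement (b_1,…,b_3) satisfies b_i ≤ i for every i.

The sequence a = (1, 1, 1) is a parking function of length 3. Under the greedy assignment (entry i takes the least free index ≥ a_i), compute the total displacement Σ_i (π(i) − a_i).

3

Σπ = 3·4/2 = 6 (π permutes [3]); Σa = 1+1+1 = 3; disp = 6−3 = 3.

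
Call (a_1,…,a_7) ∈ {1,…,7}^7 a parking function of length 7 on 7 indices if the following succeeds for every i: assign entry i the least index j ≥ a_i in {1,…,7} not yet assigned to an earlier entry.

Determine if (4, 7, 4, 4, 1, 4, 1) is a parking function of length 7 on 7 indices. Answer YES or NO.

NO

Rearranged: b = (1, 1, 4, 4, 4, 4, 7).
  b_1=1 ≤ 1
  b_2=1 ≤ 2
  b_3=4 > 3
  fails at i=3 ⇒ NO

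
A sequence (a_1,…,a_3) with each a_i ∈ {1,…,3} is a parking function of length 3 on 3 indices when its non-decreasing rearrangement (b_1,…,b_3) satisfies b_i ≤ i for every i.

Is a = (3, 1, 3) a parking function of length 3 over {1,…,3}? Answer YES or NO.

Rearranged: b = (1, 3, 3).
  b_1=1 ≤ 1
  b_2=3 > 2
  fails at i=2 ⇒ NO

NO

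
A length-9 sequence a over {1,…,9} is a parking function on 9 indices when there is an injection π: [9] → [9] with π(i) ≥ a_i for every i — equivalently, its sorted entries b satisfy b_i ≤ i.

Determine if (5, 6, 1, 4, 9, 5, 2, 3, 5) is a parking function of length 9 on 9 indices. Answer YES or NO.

YES

Rearranged: b = (1, 2, 3, 4, 5, 5, 5, 6, 9).
  b_1=1 ≤ 1
  b_2=2 ≤ 2
  b_3=3 ≤ 3
  b_4=4 ≤ 4
  b_5=5 ≤ 5
  b_6=5 ≤ 6
  b_7=5 ≤ 7
  b_8=6 ≤ 8
  b_9=9 ≤ 9
All bounds hold ⇒ YES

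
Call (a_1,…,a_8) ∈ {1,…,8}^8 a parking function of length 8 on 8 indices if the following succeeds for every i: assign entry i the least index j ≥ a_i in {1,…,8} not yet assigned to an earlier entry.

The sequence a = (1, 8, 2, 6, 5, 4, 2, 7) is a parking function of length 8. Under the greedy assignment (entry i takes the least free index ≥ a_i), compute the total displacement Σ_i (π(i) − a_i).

1

Σπ = 36 ({1..8} each once); Σa = 1+8+2+6+5+4+2+7 = 35; disp = 36−35 = 1.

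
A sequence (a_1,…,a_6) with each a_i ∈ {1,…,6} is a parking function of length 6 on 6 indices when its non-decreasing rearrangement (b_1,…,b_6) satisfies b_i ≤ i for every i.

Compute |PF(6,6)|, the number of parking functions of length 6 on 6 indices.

16807

#PF = (6+1−6)·(6+1)^{6−1} = 1×16807 = 16807 (Konheim–Weiss)
E.g. (4,2,3,1,1,2) → sorted (1,1,2,2,3,4): b_i ≤ i ∀i, a PF.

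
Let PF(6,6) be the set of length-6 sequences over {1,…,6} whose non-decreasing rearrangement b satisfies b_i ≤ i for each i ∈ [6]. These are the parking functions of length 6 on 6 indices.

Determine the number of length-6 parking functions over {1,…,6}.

16807

|PF(6,6)| = (6−6+1)·(6+1)^(6−1) = 1×16807 = 16807 (Konheim–Weiss)
Example (5,2,4,1,2,5) → sorted (1,2,2,4,5,5): b_i ≤ i ∀i, a PF.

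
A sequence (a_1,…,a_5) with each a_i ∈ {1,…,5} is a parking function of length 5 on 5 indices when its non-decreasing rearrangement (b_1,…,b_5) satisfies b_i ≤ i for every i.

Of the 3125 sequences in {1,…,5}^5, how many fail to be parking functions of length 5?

Count = (5+1−5)·(5+1)^{5−1} = 1 · 1296 = 1296
Example (5,5,5,4,3) → sorted (3,4,5,5,5): b_1=3>1, not a PF.
Total 3125; non-PF = 3125−1296 = 1829

1829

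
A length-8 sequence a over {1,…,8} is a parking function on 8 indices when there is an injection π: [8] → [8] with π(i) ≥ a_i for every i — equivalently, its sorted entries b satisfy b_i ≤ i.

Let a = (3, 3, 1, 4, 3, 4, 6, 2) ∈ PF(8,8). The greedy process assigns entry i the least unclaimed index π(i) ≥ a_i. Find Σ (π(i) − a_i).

Σπ(i) = 1+…+8 = 36; Σa = 3+3+1+4+3+4+6+2 = 26; disp = 36−26 = 10.

10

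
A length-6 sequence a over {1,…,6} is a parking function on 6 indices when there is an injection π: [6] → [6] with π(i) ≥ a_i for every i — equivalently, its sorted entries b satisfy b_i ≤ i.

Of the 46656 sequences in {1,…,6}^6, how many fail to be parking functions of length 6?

#PF = (6+1−6)·(6+1)^{6−1} = 1 · 16807 = 16807 (Konheim–Weiss)
One tuple (6,2,5,1,6,3) → sorted (1,2,3,5,6,6): b_4=5>4, not a PF.
Total 46656; non-PF = 46656−16807 = 29849

29849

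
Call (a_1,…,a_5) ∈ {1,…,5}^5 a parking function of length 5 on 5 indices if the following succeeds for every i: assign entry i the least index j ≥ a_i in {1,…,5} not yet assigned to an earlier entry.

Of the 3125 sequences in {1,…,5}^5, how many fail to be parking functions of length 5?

#PF = (5−5+1)·(5+1)^(5−1) = 1·1296 = 1296
One tuple (4,5,3,4,2) → sorted (2,3,4,4,5): b_1=2>1, not a PF.
5^5 − 1296 = 3125 − 1296 = 1829

1829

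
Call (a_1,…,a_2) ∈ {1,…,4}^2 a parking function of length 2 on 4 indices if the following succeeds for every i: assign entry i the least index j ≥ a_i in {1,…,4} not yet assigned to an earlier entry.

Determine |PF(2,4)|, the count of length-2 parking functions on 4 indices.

15

|PF| = (5−2)·5^(2−1) = 3×5 = 15 (Pollak)
One tuple (4,3) → sorted (3,4): b_i ≤ 2+i ∀i, a PF.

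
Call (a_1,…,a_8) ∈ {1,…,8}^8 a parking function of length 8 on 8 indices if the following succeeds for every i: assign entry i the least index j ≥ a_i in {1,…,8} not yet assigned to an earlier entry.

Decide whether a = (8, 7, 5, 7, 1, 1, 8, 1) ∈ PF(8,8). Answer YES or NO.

Rearranged: b = (1, 1, 1, 5, 7, 7, 8, 8).
  b_1=1 ≤ 1
  b_2=1 ≤ 2
  b_3=1 ≤ 3
  b_4=5 > 4
  fails at i=4 ⇒ NO

NO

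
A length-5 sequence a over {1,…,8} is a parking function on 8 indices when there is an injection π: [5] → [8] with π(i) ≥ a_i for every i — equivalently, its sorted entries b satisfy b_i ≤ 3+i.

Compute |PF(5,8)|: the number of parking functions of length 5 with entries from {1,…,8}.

|PF(5,8)| = 4·9^4 = 4×6561 = 26244 (Konheim–Weiss)
Example (8,1,6,4,3) → sorted (1,3,4,6,8): b_i ≤ 3+i ∀i, a PF.

26244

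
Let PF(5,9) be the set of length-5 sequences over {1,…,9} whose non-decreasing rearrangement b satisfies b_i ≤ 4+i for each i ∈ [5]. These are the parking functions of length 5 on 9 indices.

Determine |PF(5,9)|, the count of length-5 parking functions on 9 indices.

#PF = (10−5)·10^(5−1) = 5·10000 = 50000 [KW]
Example (3,8,5,5,7) → sorted (3,5,5,7,8): b_i ≤ 4+i ∀i, a PF.

50000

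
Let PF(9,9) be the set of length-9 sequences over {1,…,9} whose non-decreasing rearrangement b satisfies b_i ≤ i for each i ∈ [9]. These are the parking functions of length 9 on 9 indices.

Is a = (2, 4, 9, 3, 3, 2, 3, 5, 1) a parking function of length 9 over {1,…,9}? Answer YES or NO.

Sorted: b = (1, 2, 2, 3, 3, 3, 4, 5, 9).
  b_1=1 ≤ 1
  b_2=2 ≤ 2
  b_3=2 ≤ 3
  b_4=3 ≤ 4
  b_5=3 ≤ 5
  b_6=3 ≤ 6
  b_7=4 ≤ 7
  b_8=5 ≤ 8
  b_9=9 ≤ 9
All bounds hold ⇒ YES

YES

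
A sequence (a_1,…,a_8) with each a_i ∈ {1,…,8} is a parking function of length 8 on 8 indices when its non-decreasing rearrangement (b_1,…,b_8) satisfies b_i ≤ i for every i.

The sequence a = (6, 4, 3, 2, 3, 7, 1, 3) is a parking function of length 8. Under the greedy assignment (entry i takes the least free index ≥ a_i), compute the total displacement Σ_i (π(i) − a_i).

Σπ = 36 ({1..8} each once); Σa = 6+4+3+2+3+7+1+3 = 29; disp = 36−29 = 7.

7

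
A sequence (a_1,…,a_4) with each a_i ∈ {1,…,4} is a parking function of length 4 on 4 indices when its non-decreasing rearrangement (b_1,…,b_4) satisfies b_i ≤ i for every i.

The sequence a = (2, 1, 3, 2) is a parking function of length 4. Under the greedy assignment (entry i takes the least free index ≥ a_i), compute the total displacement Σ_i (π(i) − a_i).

2

Σπ = 4·5/2 = 10 (π permutes [4]); Σa = 2+1+3+2 = 8; disp = 10−8 = 2.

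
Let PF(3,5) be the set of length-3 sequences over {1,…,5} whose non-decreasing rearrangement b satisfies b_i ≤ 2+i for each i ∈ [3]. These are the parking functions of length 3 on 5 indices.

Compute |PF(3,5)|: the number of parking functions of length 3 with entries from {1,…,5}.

Count = (5−3+1)·(5+1)^(3−1) = 3·36 = 108 [KW]
Check (2,2,4) → sorted (2,2,4): b_i ≤ 2+i ∀i, a PF.

108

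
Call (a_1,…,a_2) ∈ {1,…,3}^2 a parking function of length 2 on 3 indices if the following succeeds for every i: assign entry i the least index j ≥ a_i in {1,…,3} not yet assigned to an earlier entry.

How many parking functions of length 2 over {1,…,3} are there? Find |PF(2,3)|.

8

|PF(2,3)| = (3+1−2)·(3+1)^{2−1} = 2×4 = 8 (Pollak)
Check (2,1) → sorted (1,2): b_i ≤ 1+i ∀i, a PF.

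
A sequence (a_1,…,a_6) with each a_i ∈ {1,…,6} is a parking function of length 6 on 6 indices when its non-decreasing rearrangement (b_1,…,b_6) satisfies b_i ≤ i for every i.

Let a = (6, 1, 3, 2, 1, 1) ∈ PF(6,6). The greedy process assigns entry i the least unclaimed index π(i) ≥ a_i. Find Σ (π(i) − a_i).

7

Σπ(i) = 1+…+6 = 21; Σa = 6+1+3+2+1+1 = 14; disp = 21−14 = 7.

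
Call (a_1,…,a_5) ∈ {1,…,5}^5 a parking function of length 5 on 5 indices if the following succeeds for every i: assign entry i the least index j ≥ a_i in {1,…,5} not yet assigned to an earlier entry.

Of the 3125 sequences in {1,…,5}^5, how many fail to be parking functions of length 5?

1829

#PF = (6−5)·6^(5−1) = 1·1296 = 1296 [KW]
Example (2,5,4,5,2) → sorted (2,2,4,5,5): b_1=2>1, not a PF.
Total 3125; non-PF = 3125−1296 = 1829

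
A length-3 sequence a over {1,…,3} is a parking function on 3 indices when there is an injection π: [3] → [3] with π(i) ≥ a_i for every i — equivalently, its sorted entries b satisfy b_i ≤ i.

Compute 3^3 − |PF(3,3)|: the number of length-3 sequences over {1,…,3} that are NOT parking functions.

11

#PF = (4−3)·4^(3−1) = 1 · 16 = 16 (Konheim–Weiss)
One tuple (3,2,2) → sorted (2,2,3): b_1=2>1, not a PF.
Total 27; non-PF = 27−16 = 11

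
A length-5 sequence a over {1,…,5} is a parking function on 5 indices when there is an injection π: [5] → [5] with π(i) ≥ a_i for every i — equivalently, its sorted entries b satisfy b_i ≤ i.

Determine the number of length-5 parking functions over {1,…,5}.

1296

Count = (5+1−5)·(5+1)^{5−1} = 1·1296 = 1296 (Pollak)
Example (3,3,2,4,1) → sorted (1,2,3,3,4): b_i ≤ i ∀i, a PF.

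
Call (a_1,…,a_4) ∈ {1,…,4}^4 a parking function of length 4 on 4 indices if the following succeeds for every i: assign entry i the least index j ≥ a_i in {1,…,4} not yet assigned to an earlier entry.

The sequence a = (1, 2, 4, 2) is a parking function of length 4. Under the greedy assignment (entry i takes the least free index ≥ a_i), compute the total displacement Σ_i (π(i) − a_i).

1

Σπ = 4·5/2 = 10 (π permutes [4]); Σa = 1+2+4+2 = 9; disp = 10−9 = 1.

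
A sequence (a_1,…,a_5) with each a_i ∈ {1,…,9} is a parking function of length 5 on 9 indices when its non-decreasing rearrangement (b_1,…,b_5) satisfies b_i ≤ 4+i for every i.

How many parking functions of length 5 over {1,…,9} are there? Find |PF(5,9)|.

50000

#PF = (9+1−5)·(9+1)^{5−1} = 5 · 10000 = 50000
E.g. (1,7,6,3,6) → sorted (1,3,6,6,7): b_i ≤ 4+i ∀i, a PF.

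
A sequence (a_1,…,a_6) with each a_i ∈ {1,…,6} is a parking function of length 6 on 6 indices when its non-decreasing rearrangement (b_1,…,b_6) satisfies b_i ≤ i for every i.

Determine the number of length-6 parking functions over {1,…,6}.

16807

|PF(6,6)| = (6−6+1)·(6+1)^(6−1) = 1 · 16807 = 16807
One tuple (1,1,3,2,3,5) → sorted (1,1,2,3,3,5): b_i ≤ i ∀i, a PF.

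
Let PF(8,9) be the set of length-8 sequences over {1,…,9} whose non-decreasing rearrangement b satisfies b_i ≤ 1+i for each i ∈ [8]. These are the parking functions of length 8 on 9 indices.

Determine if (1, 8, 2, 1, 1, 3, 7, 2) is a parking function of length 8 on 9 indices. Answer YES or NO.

YES

Rearranged: b = (1, 1, 1, 2, 2, 3, 7, 8).
  b_1=1 ≤ 2
  b_2=1 ≤ 3
  b_3=1 ≤ 4
  b_4=2 ≤ 5
  b_5=2 ≤ 6
  b_6=3 ≤ 7
  b_7=7 ≤ 8
  b_8=8 ≤ 9
All bounds hold ⇒ YES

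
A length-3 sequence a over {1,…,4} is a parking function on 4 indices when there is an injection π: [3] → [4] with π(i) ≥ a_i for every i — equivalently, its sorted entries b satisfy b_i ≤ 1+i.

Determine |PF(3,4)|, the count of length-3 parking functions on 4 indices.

|PF| = (4+1−3)·(4+1)^{3−1} = 2×25 = 50
E.g. (3,2,3) → sorted (2,3,3): b_i ≤ 1+i ∀i, a PF.

50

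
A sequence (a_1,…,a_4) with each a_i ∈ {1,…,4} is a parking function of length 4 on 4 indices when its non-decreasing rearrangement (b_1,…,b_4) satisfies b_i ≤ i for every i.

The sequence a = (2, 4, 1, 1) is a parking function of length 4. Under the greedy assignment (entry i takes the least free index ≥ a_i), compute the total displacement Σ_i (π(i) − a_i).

Σπ = 4·5/2 = 10 (π permutes [4]); Σa = 2+4+1+1 = 8; disp = 10−8 = 2.

2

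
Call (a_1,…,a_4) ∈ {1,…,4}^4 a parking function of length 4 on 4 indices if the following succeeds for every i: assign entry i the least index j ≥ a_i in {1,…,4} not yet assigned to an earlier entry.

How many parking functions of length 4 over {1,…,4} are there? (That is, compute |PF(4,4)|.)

125

|PF| = (4−4+1)·(4+1)^(4−1) = 1×125 = 125 [KW]
Check (1,3,1,2) → sorted (1,1,2,3): b_i ≤ i ∀i, a PF.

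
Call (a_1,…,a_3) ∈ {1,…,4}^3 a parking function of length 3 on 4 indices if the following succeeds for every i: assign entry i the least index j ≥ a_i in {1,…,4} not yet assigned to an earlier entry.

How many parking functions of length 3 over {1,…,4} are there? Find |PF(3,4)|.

50

Count = 2·5^2 = 2 · 25 = 50 (Pollak)
Example (2,2,3) → sorted (2,2,3): b_i ≤ 1+i ∀i, a PF.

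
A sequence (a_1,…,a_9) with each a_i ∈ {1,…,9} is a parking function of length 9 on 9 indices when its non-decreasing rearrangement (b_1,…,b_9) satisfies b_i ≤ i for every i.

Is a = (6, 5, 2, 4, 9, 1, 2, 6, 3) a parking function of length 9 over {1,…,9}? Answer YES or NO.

YES

Rearranged: b = (1, 2, 2, 3, 4, 5, 6, 6, 9).
  b_1=1 ≤ 1
  b_2=2 ≤ 2
  b_3=2 ≤ 3
  b_4=3 ≤ 4
  b_5=4 ≤ 5
  b_6=5 ≤ 6
  b_7=6 ≤ 7
  b_8=6 ≤ 8
  b_9=9 ≤ 9
All bounds hold ⇒ YES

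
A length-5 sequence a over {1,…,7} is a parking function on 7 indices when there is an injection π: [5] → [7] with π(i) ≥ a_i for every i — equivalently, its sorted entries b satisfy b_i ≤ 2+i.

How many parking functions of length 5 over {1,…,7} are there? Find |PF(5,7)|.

|PF(5,7)| = (8−5)·8^(5−1) = 3 · 4096 = 12288 (Konheim–Weiss)
Example (6,3,1,5,7) → sorted (1,3,5,6,7): b_i ≤ 2+i ∀i, a PF.

12288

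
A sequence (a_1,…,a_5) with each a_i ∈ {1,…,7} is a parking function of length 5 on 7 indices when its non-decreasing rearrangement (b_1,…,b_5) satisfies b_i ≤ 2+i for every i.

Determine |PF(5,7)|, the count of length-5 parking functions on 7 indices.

12288

#PF = (8−5)·8^(5−1) = 3·4096 = 12288
Check (3,4,5,3,1) → sorted (1,3,3,4,5): b_i ≤ 2+i ∀i, a PF.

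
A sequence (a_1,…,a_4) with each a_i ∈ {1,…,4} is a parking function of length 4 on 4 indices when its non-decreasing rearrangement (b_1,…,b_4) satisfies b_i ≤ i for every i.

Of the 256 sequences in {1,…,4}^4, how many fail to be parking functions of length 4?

|PF(4,4)| = (4−4+1)·(4+1)^(4−1) = 1 · 125 = 125 (Pollak)
E.g. (3,3,4,4) → sorted (3,3,4,4): b_1=3>1, not a PF.
4^4 − 125 = 256 − 125 = 131

131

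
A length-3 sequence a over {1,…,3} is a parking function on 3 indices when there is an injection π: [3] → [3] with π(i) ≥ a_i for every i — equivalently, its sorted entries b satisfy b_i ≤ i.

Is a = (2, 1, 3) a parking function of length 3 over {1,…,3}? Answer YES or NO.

YES

Sorted: b = (1, 2, 3).
  b_1=1 ≤ 1
  b_2=2 ≤ 2
  b_3=3 ≤ 3
All bounds hold ⇒ YES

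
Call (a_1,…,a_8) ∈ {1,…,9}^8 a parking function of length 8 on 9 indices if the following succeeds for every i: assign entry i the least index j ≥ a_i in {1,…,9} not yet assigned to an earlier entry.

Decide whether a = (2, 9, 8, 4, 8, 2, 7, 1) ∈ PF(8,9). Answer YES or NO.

NO

Rearranged: b = (1, 2, 2, 4, 7, 8, 8, 9).
  b_1=1 ≤ 2
  b_2=2 ≤ 3
  b_3=2 ≤ 4
  b_4=4 ≤ 5
  b_5=7 > 6
  fails at i=5 ⇒ NO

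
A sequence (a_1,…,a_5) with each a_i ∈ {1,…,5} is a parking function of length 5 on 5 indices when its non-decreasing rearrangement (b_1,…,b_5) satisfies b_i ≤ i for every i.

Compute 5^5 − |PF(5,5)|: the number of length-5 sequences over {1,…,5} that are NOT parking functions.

Count = (6−5)·6^(5−1) = 1·1296 = 1296 (Pollak)
Example (5,4,4,3,2) → sorted (2,3,4,4,5): b_1=2>1, not a PF.
Total 3125; non-PF = 3125−1296 = 1829

1829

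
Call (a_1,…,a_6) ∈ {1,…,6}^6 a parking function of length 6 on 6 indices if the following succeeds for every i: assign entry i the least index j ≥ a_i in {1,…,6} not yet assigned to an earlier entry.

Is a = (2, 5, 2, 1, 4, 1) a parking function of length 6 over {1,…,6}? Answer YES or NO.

YES

Sorted: b = (1, 1, 2, 2, 4, 5).
  b_1=1 ≤ 1
  b_2=1 ≤ 2
  b_3=2 ≤ 3
  b_4=2 ≤ 4
  b_5=4 ≤ 5
  b_6=5 ≤ 6
All bounds hold ⇒ YES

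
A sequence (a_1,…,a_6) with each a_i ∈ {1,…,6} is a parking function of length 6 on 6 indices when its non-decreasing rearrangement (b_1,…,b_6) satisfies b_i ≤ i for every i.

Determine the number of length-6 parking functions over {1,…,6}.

16807

|PF| = (7−6)·7^(6−1) = 1×16807 = 16807 (Pollak)
One tuple (1,4,3,2,4,6) → sorted (1,2,3,4,4,6): b_i ≤ i ∀i, a PF.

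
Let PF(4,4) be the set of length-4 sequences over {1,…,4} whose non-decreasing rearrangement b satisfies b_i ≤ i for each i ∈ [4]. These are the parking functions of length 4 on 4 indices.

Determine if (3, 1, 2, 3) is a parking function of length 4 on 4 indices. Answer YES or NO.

YES

Order a: b = (1, 2, 3, 3).
  b_1=1 ≤ 1
  b_2=2 ≤ 2
  b_3=3 ≤ 3
  b_4=3 ≤ 4
All bounds hold ⇒ YES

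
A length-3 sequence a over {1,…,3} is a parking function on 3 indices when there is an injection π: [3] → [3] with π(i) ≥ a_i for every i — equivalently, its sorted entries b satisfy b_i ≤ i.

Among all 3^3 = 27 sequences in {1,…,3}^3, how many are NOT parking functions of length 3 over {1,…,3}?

#PF = (3+1−3)·(3+1)^{3−1} = 1·16 = 16 (Pollak)
One tuple (3,2,3) → sorted (2,3,3): b_1=2>1, not a PF.
So 27 − 16 = 11 fail.

11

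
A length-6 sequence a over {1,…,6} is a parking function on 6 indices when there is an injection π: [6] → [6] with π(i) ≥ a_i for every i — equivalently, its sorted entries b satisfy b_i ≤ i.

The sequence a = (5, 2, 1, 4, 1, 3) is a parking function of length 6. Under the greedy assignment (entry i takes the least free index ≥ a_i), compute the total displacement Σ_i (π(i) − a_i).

5

Σπ = 6·7/2 = 21 (π permutes [6]); Σa = 5+2+1+4+1+3 = 16; disp = 21−16 = 5.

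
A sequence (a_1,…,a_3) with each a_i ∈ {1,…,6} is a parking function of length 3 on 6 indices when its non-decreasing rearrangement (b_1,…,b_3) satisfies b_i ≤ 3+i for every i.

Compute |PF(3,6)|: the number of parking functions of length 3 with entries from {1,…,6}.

|PF| = (7−3)·7^(3−1) = 4 · 49 = 196 (Pollak)
Example (4,1,1) → sorted (1,1,4): b_i ≤ 3+i ∀i, a PF.

196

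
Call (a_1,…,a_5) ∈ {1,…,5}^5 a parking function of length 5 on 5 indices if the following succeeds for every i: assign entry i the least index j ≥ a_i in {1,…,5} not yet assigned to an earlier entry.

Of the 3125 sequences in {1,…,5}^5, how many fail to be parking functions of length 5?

1829

#PF = (6−5)·6^(5−1) = 1×1296 = 1296 (Konheim–Weiss)
One tuple (2,2,5,5,3) → sorted (2,2,3,5,5): b_1=2>1, not a PF.
So 3125 − 1296 = 1829 fail.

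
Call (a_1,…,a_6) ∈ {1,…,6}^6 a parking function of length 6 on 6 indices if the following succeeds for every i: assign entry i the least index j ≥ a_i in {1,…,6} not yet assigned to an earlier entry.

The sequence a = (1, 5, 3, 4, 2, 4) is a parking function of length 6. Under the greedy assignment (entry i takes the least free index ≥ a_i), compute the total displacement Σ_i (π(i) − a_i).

Σπ = 6·7/2 = 21 (π permutes [6]); Σa = 1+5+3+4+2+4 = 19; disp = 21−19 = 2.

2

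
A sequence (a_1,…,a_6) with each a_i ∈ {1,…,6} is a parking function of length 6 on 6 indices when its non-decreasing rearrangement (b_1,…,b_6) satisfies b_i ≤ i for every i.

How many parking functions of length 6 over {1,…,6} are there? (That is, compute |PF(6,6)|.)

16807

|PF| = (7−6)·7^(6−1) = 1×16807 = 16807 [KW]
Example (1,2,3,2,1,5) → sorted (1,1,2,2,3,5): b_i ≤ i ∀i, a PF.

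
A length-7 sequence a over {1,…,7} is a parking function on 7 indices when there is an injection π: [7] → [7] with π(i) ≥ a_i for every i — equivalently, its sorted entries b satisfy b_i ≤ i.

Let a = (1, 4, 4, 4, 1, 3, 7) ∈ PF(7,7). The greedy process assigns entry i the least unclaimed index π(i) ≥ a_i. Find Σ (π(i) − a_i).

4

Σπ = 7·8/2 = 28 (π permutes [7]); Σa = 1+4+4+4+1+3+7 = 24; disp = 28−24 = 4.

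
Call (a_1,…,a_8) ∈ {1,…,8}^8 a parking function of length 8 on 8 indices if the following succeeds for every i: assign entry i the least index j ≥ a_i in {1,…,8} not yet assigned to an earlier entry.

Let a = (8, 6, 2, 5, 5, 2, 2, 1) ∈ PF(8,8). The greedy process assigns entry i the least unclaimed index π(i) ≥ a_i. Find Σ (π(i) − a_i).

Σπ = 8·9/2 = 36 (π permutes [8]); Σa = 8+6+2+5+5+2+2+1 = 31; disp = 36−31 = 5.

5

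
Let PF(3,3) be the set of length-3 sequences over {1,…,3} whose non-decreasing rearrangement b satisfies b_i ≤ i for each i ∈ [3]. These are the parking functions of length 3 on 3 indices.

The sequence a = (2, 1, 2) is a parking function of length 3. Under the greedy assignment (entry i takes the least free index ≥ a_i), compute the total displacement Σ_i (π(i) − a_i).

Σπ(i) = 1+…+3 = 6; Σa = 2+1+2 = 5; disp = 6−5 = 1.

1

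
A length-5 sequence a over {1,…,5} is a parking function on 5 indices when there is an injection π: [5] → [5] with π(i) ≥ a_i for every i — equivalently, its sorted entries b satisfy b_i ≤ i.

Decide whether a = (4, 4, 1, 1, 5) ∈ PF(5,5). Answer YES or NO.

Sorted: b = (1, 1, 4, 4, 5).
  b_1=1 ≤ 1
  b_2=1 ≤ 2
  b_3=4 > 3
  fails at i=3 ⇒ NO

NO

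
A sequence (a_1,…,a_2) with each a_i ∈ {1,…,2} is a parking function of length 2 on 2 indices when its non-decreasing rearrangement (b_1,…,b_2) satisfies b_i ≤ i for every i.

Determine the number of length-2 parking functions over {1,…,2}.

#PF = (2+1−2)·(2+1)^{2−1} = 1×3 = 3 (Pollak)
Example (2,1) → sorted (1,2): b_i ≤ i ∀i, a PF.

3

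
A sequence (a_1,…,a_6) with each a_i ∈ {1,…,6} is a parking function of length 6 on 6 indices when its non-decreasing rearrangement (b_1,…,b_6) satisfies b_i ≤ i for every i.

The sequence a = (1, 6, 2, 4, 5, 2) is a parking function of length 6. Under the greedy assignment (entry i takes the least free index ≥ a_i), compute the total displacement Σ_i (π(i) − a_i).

Σπ(i) = 1+…+6 = 21; Σa = 1+6+2+4+5+2 = 20; disp = 21−20 = 1.

1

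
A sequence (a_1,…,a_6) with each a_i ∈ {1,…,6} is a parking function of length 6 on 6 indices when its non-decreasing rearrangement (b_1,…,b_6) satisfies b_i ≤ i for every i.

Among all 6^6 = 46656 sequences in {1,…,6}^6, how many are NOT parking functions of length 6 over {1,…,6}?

29849

|PF| = 1·7^5 = 1·16807 = 16807 (Konheim–Weiss)
Example (6,3,3,4,4,3) → sorted (3,3,3,4,4,6): b_1=3>1, not a PF.
Total 46656; non-PF = 46656−16807 = 29849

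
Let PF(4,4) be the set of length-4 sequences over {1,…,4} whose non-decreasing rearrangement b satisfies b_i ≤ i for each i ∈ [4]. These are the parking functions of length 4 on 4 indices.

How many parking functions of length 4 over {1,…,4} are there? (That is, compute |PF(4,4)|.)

|PF(4,4)| = 1·5^3 = 1 · 125 = 125
One tuple (3,2,1,1) → sorted (1,1,2,3): b_i ≤ i ∀i, a PF.

125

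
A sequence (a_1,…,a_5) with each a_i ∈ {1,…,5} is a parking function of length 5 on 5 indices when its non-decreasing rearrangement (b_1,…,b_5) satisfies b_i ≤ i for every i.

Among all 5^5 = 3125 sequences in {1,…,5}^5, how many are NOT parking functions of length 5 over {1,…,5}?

Count = (5+1−5)·(5+1)^{5−1} = 1×1296 = 1296 (Pollak)
Example (3,5,4,2,2) → sorted (2,2,3,4,5): b_1=2>1, not a PF.
So 3125 − 1296 = 1829 fail.

1829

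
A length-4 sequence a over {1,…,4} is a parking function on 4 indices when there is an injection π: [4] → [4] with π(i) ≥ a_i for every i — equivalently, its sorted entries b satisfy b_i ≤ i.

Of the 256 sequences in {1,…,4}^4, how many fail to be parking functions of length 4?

131

|PF| = (4+1−4)·(4+1)^{4−1} = 1·125 = 125 (Konheim–Weiss)
One tuple (3,2,4,3) → sorted (2,3,3,4): b_1=2>1, not a PF.
So 256 − 125 = 131 fail.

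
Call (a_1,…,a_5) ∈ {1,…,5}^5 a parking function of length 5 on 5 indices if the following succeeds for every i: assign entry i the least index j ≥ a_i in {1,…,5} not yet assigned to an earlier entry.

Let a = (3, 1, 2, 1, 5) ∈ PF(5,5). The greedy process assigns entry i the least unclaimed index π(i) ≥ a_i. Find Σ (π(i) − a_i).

Σπ(i) = 1+…+5 = 15; Σa = 3+1+2+1+5 = 12; disp = 15−12 = 3.

3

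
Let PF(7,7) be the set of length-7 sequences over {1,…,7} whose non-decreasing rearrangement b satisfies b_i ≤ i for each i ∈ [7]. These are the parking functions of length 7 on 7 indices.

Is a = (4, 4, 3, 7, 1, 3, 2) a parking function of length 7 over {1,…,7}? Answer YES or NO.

Rearranged: b = (1, 2, 3, 3, 4, 4, 7).
  b_1=1 ≤ 1
  b_2=2 ≤ 2
  b_3=3 ≤ 3
  b_4=3 ≤ 4
  b_5=4 ≤ 5
  b_6=4 ≤ 6
  b_7=7 ≤ 7
All bounds hold ⇒ YES

YES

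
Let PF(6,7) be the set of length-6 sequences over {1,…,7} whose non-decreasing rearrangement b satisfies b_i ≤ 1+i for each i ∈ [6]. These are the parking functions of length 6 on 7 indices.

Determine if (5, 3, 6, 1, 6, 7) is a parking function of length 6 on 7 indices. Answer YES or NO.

Rearranged: b = (1, 3, 5, 6, 6, 7).
  b_1=1 ≤ 2
  b_2=3 ≤ 3
  b_3=5 > 4
  fails at i=3 ⇒ NO

NO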